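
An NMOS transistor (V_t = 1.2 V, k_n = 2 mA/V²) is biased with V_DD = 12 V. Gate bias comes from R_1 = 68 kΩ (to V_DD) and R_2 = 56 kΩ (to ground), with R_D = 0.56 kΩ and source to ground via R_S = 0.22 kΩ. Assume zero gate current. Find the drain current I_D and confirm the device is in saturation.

I_D ≈ 7.1 mA

V_G = V_DD·R_2/(R_1+R_2) = 12×56/124 = 5.42 V.
Assume saturation: I_D = (k_n/2)(V_GS − V_t)² with V_GS = V_G − I_D·R_S = 5.42 − 0.22·I_D.
Substituting gives 0.0484·I_D² − 2.86·I_D + 17.8 = 0, with roots I_D = 7.08 or 51.9 mA.
The root I_D = 51.9 mA gives V_GS = -6.01 V ≤ V_t, so take I_D = 7.08 mA.
Then V_GS = 3.86 V and V_DS = V_DD − I_D(R_D+R_S) = 12 − 7.08×0.78 = 6.48 V.
Saturation requires V_DS ≥ V_GS − V_t = 2.66 V; 6.48 ≥ 2.66 ✓.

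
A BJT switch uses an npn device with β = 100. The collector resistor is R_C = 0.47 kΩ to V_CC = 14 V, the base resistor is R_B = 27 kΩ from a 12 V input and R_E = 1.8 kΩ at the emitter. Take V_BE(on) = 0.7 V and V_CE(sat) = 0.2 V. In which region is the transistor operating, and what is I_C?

Assume active. Base-emitter loop: I_B = (V_BB − V_BE)/(R_B + (β+1)R_E) = (12 − 0.7)/(27 + 101×1.8) = 0.0541 mA.
I_C = β·I_B = 100×0.0541 = 5.41 mA.
V_CE = V_CC − I_C·R_C − I_E·R_E = 14 − 5.41×0.47 − 5.47×1.8 = 1.62 V > V_CE(sat), so the active-region assumption holds.

active; I_C ≈ 5.4 mA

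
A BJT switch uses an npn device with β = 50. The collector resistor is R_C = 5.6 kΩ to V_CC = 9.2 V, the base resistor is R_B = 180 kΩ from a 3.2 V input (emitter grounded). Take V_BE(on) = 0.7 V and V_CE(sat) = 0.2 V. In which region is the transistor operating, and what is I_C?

active; I_C ≈ 0.69 mA

Assume active. Base-emitter loop: I_B = (V_BB − V_BE)/R_B = (3.2 − 0.7)/180 = 0.0139 mA.
I_C = β·I_B = 50×0.0139 = 0.694 mA.
V_CE = V_CC − I_C·R_C = 9.2 − 0.694×5.6 = 5.31 V > V_CE(sat), so the active-region assumption holds.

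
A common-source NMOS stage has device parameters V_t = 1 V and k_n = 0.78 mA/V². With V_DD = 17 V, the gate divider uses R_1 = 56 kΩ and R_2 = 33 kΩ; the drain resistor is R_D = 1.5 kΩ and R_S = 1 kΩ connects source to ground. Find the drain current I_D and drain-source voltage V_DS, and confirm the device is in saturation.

V_G = V_DD·R_2/(R_1+R_2) = 17×33/89 = 6.3 V.
Assume saturation: I_D = (k_n/2)(V_GS − V_t)² with V_GS = V_G − I_D·R_S = 6.3 − 1·I_D.
Substituting gives 0.39·I_D² − 5.14·I_D + 11 = 0, with roots I_D = 2.68 or 10.5 mA.
The root I_D = 10.5 mA gives V_GS = -4.19 V ≤ V_t, so take I_D = 2.68 mA.
Then V_GS = 3.62 V and V_DS = V_DD − I_D(R_D+R_S) = 17 − 2.68×2.5 = 10.3 V.
Saturation requires V_DS ≥ V_GS − V_t = 2.62 V; 10.3 ≥ 2.62 ✓.

I_D ≈ 2.7 mA, V_DS ≈ 10 V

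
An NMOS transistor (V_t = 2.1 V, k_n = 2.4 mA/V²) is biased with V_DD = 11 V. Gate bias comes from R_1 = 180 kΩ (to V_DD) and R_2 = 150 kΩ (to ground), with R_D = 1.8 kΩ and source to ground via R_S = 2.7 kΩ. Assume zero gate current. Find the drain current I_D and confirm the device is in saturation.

I_D ≈ 0.78 mA

V_G = V_DD·R_2/(R_1+R_2) = 11×150/330 = 5 V.
Assume saturation: I_D = (k_n/2)(V_GS − V_t)² with V_GS = V_G − I_D·R_S = 5 − 2.7·I_D.
Substituting gives 8.75·I_D² − 19.8·I_D + 10.1 = 0, with roots I_D = 0.776 or 1.49 mA.
The root I_D = 1.49 mA gives V_GS = 0.987 V ≤ V_t, so take I_D = 0.776 mA.
Then V_GS = 2.9 V and V_DS = V_DD − I_D(R_D+R_S) = 11 − 0.776×4.5 = 7.51 V.
Saturation requires V_DS ≥ V_GS − V_t = 0.804 V; 7.51 ≥ 0.804 ✓.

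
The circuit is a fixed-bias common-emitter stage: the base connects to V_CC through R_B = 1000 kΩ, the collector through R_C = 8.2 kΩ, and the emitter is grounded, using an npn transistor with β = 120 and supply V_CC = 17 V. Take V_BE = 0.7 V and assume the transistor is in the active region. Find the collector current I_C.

I_C ≈ 2 mA

Base loop: V_CC = I_B·R_B + V_BE, so I_B = (17 − 0.7)/1000 kΩ = 0.0163 mA.
In the active region I_C = β·I_B = 120 × 0.0163 = 1.96 mA.
Collector loop: V_CE = V_CC − I_C·R_C = 17 − 1.96×8.2 = 0.961 V.
Since V_CE = 0.961 V > V_CE(sat) ≈ 0.2 V, the transistor is in the active region as assumed.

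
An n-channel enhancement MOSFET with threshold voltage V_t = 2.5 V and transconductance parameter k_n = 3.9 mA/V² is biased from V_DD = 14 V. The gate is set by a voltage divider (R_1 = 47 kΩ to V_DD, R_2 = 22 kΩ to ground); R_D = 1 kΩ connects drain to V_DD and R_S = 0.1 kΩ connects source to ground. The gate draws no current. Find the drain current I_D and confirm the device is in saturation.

I_D ≈ 4.5 mA

V_G = V_DD·R_2/(R_1+R_2) = 14×22/69 = 4.46 V.
Assume saturation: I_D = (k_n/2)(V_GS − V_t)² with V_GS = V_G − I_D·R_S = 4.46 − 0.1·I_D.
Substituting gives 0.0195·I_D² − 1.77·I_D + 7.52 = 0, with roots I_D = 4.48 or 86.1 mA.
The root I_D = 86.1 mA gives V_GS = -4.14 V ≤ V_t, so take I_D = 4.48 mA.
Then V_GS = 4.02 V and V_DS = V_DD − I_D(R_D+R_S) = 14 − 4.48×1.1 = 9.07 V.
Saturation requires V_DS ≥ V_GS − V_t = 1.52 V; 9.07 ≥ 1.52 ✓.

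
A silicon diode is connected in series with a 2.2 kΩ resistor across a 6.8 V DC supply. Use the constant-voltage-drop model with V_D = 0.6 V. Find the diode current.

KVL around the loop: 6.8 = V_D + I·R = 0.6 + I × 2.2 kΩ.
So I = (6.8 − 0.6) / 2.2 kΩ = 6.2 / 2.2 = 2.82 mA.

I ≈ 2.8 mA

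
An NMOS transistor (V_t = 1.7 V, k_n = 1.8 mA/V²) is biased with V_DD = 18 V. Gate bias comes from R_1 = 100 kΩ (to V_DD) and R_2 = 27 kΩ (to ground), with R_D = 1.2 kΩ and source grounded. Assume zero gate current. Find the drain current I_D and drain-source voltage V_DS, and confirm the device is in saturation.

V_G = V_DD·R_2/(R_1+R_2) = 18×27/127 = 3.83 V. With the source grounded, V_GS = V_G = 3.83 V.
Assume saturation: I_D = (k_n/2)(V_GS − V_t)² = (1.8/2)×(3.83 − 1.7)² = 0.9×2.13² = 4.07 mA.
V_DS = V_DD − I_D·R_D = 18 − 4.07×1.2 = 13.1 V.
Saturation requires V_DS ≥ V_GS − V_t = 2.13 V; 13.1 ≥ 2.13 ✓.

I_D ≈ 4.1 mA, V_DS ≈ 13 V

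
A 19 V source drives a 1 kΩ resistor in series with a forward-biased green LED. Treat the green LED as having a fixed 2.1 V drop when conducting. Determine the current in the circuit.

KVL around the loop: 19 = V_D + I·R = 2.1 + I × 1 kΩ.
So I = (19 − 2.1) / 1 kΩ = 16.9 / 1 = 16.9 mA.

I ≈ 17 mA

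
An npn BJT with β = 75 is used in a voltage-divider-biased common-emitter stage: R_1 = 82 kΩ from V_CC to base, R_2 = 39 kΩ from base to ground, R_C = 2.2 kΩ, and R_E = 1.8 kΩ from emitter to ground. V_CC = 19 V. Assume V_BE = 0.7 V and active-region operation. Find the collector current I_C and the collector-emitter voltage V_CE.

Thevenize the base divider: V_Th = V_CC·R_2/(R_1+R_2) = 19×39/121 = 6.12 V, R_Th = R_1‖R_2 = 26.4 kΩ.
Base-emitter loop: V_Th = I_B·R_Th + V_BE + (β+1)I_B·R_E, so I_B = (6.12 − 0.7) / (26.4 + 76×1.8) = 0.0332 mA.
I_C = β·I_B = 75×0.0332 = 2.49 mA, and I_E = (β+1)I_B = 2.53 mA.
V_CE = V_CC − I_C·R_C − I_E·R_E = 19 − 2.49×2.2 − 2.53×1.8 = 8.97 V.
V_CE = 8.97 V > 0.2 V confirms active-region operation.

I_C ≈ 2.5 mA, V_CE ≈ 9 V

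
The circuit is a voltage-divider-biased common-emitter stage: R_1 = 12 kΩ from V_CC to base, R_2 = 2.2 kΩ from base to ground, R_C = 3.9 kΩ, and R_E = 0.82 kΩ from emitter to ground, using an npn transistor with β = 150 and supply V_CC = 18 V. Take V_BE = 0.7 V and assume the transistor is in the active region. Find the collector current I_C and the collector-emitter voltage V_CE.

Thevenize the base divider: V_Th = V_CC·R_2/(R_1+R_2) = 18×2.2/14.2 = 2.79 V, R_Th = R_1‖R_2 = 1.86 kΩ.
Base-emitter loop: V_Th = I_B·R_Th + V_BE + (β+1)I_B·R_E, so I_B = (2.79 − 0.7) / (1.86 + 151×0.82) = 0.0166 mA.
I_C = β·I_B = 150×0.0166 = 2.49 mA, and I_E = (β+1)I_B = 2.51 mA.
V_CE = V_CC − I_C·R_C − I_E·R_E = 18 − 2.49×3.9 − 2.51×0.82 = 6.22 V.
V_CE = 6.22 V > 0.2 V confirms active-region operation.

I_C ≈ 2.5 mA, V_CE ≈ 6.2 V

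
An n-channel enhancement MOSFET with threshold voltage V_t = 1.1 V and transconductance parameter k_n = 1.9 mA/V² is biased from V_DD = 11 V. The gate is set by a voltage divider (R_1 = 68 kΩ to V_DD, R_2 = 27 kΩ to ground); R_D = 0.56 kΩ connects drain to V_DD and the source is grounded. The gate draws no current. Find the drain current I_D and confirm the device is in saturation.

I_D ≈ 3.9 mA

V_G = V_DD·R_2/(R_1+R_2) = 11×27/95 = 3.13 V. With the source grounded, V_GS = V_G = 3.13 V.
Assume saturation: I_D = (k_n/2)(V_GS − V_t)² = (1.9/2)×(3.13 − 1.1)² = 0.95×2.03² = 3.9 mA.
V_DS = V_DD − I_D·R_D = 11 − 3.9×0.56 = 8.82 V.
Saturation requires V_DS ≥ V_GS − V_t = 2.03 V; 8.82 ≥ 2.03 ✓.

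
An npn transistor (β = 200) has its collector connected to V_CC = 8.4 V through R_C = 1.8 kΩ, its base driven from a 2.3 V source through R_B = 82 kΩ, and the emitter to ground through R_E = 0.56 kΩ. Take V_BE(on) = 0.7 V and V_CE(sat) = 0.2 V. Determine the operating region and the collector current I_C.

Assume active. Base-emitter loop: I_B = (V_BB − V_BE)/(R_B + (β+1)R_E) = (2.3 − 0.7)/(82 + 201×0.56) = 0.00822 mA.
I_C = β·I_B = 200×0.00822 = 1.64 mA.
V_CE = V_CC − I_C·R_C − I_E·R_E = 8.4 − 1.64×1.8 − 1.65×0.56 = 4.51 V > V_CE(sat), so the active-region assumption holds.

active; I_C ≈ 1.6 mA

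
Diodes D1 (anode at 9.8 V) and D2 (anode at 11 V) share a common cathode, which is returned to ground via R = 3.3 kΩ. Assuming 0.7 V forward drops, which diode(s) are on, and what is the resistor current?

Assume both conduct. Then node N would need to be at both 9.8−0.7 = 9.1 V and 11−0.7 = 10.3 V, which is impossible.
Assume only D2 conducts: V_N = 11 − 0.7 = 10.3 V, so I_R = 10.3/3.3 = 3.12 mA.
Check D1: its anode-to-cathode voltage is 9.8 − 10.3 = -0.5 V < 0.7 V, so it is off. The assumption is consistent.

Only D2 conducts; I_R ≈ 3.1 mA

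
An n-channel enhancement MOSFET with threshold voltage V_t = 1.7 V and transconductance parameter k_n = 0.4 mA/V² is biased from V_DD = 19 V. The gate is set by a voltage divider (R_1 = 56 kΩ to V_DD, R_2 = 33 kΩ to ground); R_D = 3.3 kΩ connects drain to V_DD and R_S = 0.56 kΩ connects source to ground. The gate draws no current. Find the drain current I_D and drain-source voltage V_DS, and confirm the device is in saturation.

I_D ≈ 2.8 mA, V_DS ≈ 8.1 V

V_G = V_DD·R_2/(R_1+R_2) = 19×33/89 = 7.04 V.
Assume saturation: I_D = (k_n/2)(V_GS − V_t)² with V_GS = V_G − I_D·R_S = 7.04 − 0.56·I_D.
Substituting gives 0.0627·I_D² − 2.2·I_D + 5.71 = 0, with roots I_D = 2.83 or 32.2 mA.
The root I_D = 32.2 mA gives V_GS = -11 V ≤ V_t, so take I_D = 2.83 mA.
Then V_GS = 5.46 V and V_DS = V_DD − I_D(R_D+R_S) = 19 − 2.83×3.86 = 8.08 V.
Saturation requires V_DS ≥ V_GS − V_t = 3.76 V; 8.08 ≥ 3.76 ✓.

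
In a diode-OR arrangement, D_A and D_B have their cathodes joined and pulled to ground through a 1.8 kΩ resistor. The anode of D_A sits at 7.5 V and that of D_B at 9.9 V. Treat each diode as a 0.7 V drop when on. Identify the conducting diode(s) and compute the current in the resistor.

Assume both conduct. Then node N would need to be at both 7.5−0.7 = 6.8 V and 9.9−0.7 = 9.2 V, which is impossible.
Assume only D_B conducts: V_N = 9.9 − 0.7 = 9.2 V, so I_R = 9.2/1.8 = 5.11 mA.
Check D_A: its anode-to-cathode voltage is 7.5 − 9.2 = -1.7 V < 0.7 V, so it is off. The assumption is consistent.

Only D_B conducts; I_R ≈ 5.1 mA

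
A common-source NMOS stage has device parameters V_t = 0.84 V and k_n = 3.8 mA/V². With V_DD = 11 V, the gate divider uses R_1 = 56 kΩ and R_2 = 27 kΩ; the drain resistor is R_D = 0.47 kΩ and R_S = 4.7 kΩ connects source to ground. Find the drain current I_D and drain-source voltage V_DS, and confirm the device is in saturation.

I_D ≈ 0.48 mA, V_DS ≈ 8.5 V

V_G = V_DD·R_2/(R_1+R_2) = 11×27/83 = 3.58 V.
Assume saturation: I_D = (k_n/2)(V_GS − V_t)² with V_GS = V_G − I_D·R_S = 3.58 − 4.7·I_D.
Substituting gives 42·I_D² − 49.9·I_D + 14.2 = 0, with roots I_D = 0.476 or 0.713 mA.
The root I_D = 0.713 mA gives V_GS = 0.227 V ≤ V_t, so take I_D = 0.476 mA.
Then V_GS = 1.34 V and V_DS = V_DD − I_D(R_D+R_S) = 11 − 0.476×5.17 = 8.54 V.
Saturation requires V_DS ≥ V_GS − V_t = 0.501 V; 8.54 ≥ 0.501 ✓.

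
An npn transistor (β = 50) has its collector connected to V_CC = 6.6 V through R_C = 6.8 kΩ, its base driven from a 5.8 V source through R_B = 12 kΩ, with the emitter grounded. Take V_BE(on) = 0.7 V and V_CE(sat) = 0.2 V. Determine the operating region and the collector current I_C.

saturation; I_C ≈ 0.94 mA

Assume active: I_B = (5.8 − 0.7)/12 = 0.425 mA, giving I_C = β·I_B = 21.2 mA.
But then V_CE = 6.6 − 21.2×6.8 = -138 V < V_CE(sat) = 0.2 V — impossible in the active region.
So the transistor is saturated. With V_CE = 0.2 V, I_C = (V_CC − 0.2)/R_C = 6.4/6.8 = 0.941 mA.
Check: β·I_B = 21.2 mA > I_C = 0.941 mA, confirming saturation.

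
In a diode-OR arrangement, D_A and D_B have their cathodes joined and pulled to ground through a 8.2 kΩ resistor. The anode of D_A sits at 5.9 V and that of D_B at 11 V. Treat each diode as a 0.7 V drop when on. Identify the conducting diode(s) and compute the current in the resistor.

Assume both conduct. Then node N would need to be at both 5.9−0.7 = 5.2 V and 11−0.7 = 10.3 V, which is impossible.
Assume only D_B conducts: V_N = 11 − 0.7 = 10.3 V, so I_R = 10.3/8.2 = 1.26 mA.
Check D_A: its anode-to-cathode voltage is 5.9 − 10.3 = -4.4 V < 0.7 V, so it is off. The assumption is consistent.

Only D_B conducts; I_R ≈ 1.3 mA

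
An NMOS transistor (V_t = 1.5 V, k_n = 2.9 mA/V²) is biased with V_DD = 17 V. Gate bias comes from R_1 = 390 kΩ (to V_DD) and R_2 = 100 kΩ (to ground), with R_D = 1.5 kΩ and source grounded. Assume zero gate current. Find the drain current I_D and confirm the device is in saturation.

V_G = V_DD·R_2/(R_1+R_2) = 17×100/490 = 3.47 V. With the source grounded, V_GS = V_G = 3.47 V.
Assume saturation: I_D = (k_n/2)(V_GS − V_t)² = (2.9/2)×(3.47 − 1.5)² = 1.45×1.97² = 5.62 mA.
V_DS = V_DD − I_D·R_D = 17 − 5.62×1.5 = 8.56 V.
Saturation requires V_DS ≥ V_GS − V_t = 1.97 V; 8.56 ≥ 1.97 ✓.

I_D ≈ 5.6 mA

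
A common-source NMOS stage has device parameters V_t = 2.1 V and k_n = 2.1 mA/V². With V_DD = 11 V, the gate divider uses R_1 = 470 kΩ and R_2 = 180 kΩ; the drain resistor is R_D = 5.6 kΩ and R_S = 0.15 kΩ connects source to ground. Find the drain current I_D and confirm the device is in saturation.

I_D ≈ 0.73 mA

V_G = V_DD·R_2/(R_1+R_2) = 11×180/650 = 3.05 V.
Assume saturation: I_D = (k_n/2)(V_GS − V_t)² with V_GS = V_G − I_D·R_S = 3.05 − 0.15·I_D.
Substituting gives 0.0236·I_D² − 1.3·I_D + 0.94 = 0, with roots I_D = 0.734 or 54.2 mA.
The root I_D = 54.2 mA gives V_GS = -5.09 V ≤ V_t, so take I_D = 0.734 mA.
Then V_GS = 2.94 V and V_DS = V_DD − I_D(R_D+R_S) = 11 − 0.734×5.75 = 6.78 V.
Saturation requires V_DS ≥ V_GS − V_t = 0.836 V; 6.78 ≥ 0.836 ✓.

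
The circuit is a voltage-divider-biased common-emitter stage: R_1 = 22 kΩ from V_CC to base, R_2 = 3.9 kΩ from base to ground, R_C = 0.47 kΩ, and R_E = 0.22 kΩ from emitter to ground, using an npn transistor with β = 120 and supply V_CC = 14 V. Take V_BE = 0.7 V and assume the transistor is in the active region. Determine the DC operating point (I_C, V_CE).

I_C ≈ 5.6 mA, V_CE ≈ 10 V

Thevenize the base divider: V_Th = V_CC·R_2/(R_1+R_2) = 14×3.9/25.9 = 2.11 V, R_Th = R_1‖R_2 = 3.31 kΩ.
Base-emitter loop: V_Th = I_B·R_Th + V_BE + (β+1)I_B·R_E, so I_B = (2.11 − 0.7) / (3.31 + 121×0.22) = 0.047 mA.
I_C = β·I_B = 120×0.047 = 5.65 mA, and I_E = (β+1)I_B = 5.69 mA.
V_CE = V_CC − I_C·R_C − I_E·R_E = 14 − 5.65×0.47 − 5.69×0.22 = 10.1 V.
V_CE = 10.1 V > 0.2 V confirms active-region operation.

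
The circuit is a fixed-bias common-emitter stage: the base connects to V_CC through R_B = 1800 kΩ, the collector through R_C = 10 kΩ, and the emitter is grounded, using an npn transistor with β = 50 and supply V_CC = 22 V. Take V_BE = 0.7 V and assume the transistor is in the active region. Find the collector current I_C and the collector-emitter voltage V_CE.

Base loop: V_CC = I_B·R_B + V_BE, so I_B = (22 − 0.7)/1800 kΩ = 0.0118 mA.
In the active region I_C = β·I_B = 50 × 0.0118 = 0.592 mA.
Collector loop: V_CE = V_CC − I_C·R_C = 22 − 0.592×10 = 16.1 V.
Since V_CE = 16.1 V > V_CE(sat) ≈ 0.2 V, the transistor is in the active region as assumed.

I_C ≈ 0.59 mA, V_CE ≈ 16 V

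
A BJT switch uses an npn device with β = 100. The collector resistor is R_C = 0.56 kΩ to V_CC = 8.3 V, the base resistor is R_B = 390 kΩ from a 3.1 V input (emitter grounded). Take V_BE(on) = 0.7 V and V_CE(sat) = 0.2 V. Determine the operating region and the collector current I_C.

Assume active. Base-emitter loop: I_B = (V_BB − V_BE)/R_B = (3.1 − 0.7)/390 = 0.00615 mA.
I_C = β·I_B = 100×0.00615 = 0.615 mA.
V_CE = V_CC − I_C·R_C = 8.3 − 0.615×0.56 = 7.96 V > V_CE(sat), so the active-region assumption holds.

active; I_C ≈ 0.62 mA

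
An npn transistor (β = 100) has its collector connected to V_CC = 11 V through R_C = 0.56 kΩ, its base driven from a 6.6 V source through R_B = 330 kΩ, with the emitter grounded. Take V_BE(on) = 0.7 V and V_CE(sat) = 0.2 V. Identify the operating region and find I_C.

Assume active. Base-emitter loop: I_B = (V_BB − V_BE)/R_B = (6.6 − 0.7)/330 = 0.0179 mA.
I_C = β·I_B = 100×0.0179 = 1.79 mA.
V_CE = V_CC − I_C·R_C = 11 − 1.79×0.56 = 10 V > V_CE(sat), so the active-region assumption holds.

active; I_C ≈ 1.8 mA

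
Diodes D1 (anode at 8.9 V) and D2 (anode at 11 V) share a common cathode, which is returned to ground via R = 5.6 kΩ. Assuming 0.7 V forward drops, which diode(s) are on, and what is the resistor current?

Only D2 conducts; I_R ≈ 1.8 mA

Assume both conduct. Then node N would need to be at both 8.9−0.7 = 8.2 V and 11−0.7 = 10.3 V, which is impossible.
Assume only D2 conducts: V_N = 11 − 0.7 = 10.3 V, so I_R = 10.3/5.6 = 1.84 mA.
Check D1: its anode-to-cathode voltage is 8.9 − 10.3 = -1.4 V < 0.7 V, so it is off. The assumption is consistent.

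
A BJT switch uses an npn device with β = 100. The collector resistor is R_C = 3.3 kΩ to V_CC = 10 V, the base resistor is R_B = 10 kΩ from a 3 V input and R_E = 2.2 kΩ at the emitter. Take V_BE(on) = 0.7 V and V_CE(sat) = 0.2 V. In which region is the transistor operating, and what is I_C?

Assume active. Base-emitter loop: I_B = (V_BB − V_BE)/(R_B + (β+1)R_E) = (3 − 0.7)/(10 + 101×2.2) = 0.00991 mA.
I_C = β·I_B = 100×0.00991 = 0.991 mA.
V_CE = V_CC − I_C·R_C − I_E·R_E = 10 − 0.991×3.3 − 1×2.2 = 4.53 V > V_CE(sat), so the active-region assumption holds.

active; I_C ≈ 0.99 mA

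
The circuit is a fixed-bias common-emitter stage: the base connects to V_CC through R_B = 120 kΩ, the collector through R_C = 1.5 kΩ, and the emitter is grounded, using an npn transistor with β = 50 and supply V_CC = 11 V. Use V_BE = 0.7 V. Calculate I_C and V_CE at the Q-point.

I_C ≈ 4.3 mA, V_CE ≈ 4.6 V

Base loop: V_CC = I_B·R_B + V_BE, so I_B = (11 − 0.7)/120 kΩ = 0.0858 mA.
In the active region I_C = β·I_B = 50 × 0.0858 = 4.29 mA.
Collector loop: V_CE = V_CC − I_C·R_C = 11 − 4.29×1.5 = 4.56 V.
Since V_CE = 4.56 V > V_CE(sat) ≈ 0.2 V, the transistor is in the active region as assumed.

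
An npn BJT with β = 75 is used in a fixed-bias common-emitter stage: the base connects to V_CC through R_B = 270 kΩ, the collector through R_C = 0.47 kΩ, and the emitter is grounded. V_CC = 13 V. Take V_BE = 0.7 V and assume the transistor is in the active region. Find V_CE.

Base loop: V_CC = I_B·R_B + V_BE, so I_B = (13 − 0.7)/270 kΩ = 0.0456 mA.
In the active region I_C = β·I_B = 75 × 0.0456 = 3.42 mA.
Collector loop: V_CE = V_CC − I_C·R_C = 13 − 3.42×0.47 = 11.4 V.
Since V_CE = 11.4 V > V_CE(sat) ≈ 0.2 V, the transistor is in the active region as assumed.

V_CE ≈ 11 V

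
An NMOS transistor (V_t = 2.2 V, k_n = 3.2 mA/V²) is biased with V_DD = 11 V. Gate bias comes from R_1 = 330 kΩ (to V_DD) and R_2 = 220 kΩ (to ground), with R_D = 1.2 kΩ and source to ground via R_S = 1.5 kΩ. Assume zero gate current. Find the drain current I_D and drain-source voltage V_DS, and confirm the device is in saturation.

V_G = V_DD·R_2/(R_1+R_2) = 11×220/550 = 4.4 V.
Assume saturation: I_D = (k_n/2)(V_GS − V_t)² with V_GS = V_G − I_D·R_S = 4.4 − 1.5·I_D.
Substituting gives 3.6·I_D² − 11.6·I_D + 7.74 = 0, with roots I_D = 0.952 or 2.26 mA.
The root I_D = 2.26 mA gives V_GS = 1.01 V ≤ V_t, so take I_D = 0.952 mA.
Then V_GS = 2.97 V and V_DS = V_DD − I_D(R_D+R_S) = 11 − 0.952×2.7 = 8.43 V.
Saturation requires V_DS ≥ V_GS − V_t = 0.771 V; 8.43 ≥ 0.771 ✓.

I_D ≈ 0.95 mA, V_DS ≈ 8.4 V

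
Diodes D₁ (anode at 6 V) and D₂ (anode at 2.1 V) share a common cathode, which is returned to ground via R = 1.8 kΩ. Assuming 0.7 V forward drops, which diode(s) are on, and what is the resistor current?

Assume both conduct. Then node N would need to be at both 6−0.7 = 5.3 V and 2.1−0.7 = 1.4 V, which is impossible.
Assume only D₁ conducts: V_N = 6 − 0.7 = 5.3 V, so I_R = 5.3/1.8 = 2.94 mA.
Check D₂: its anode-to-cathode voltage is 2.1 − 5.3 = -3.2 V < 0.7 V, so it is off. The assumption is consistent.

Only D₁ conducts; I_R ≈ 2.9 mA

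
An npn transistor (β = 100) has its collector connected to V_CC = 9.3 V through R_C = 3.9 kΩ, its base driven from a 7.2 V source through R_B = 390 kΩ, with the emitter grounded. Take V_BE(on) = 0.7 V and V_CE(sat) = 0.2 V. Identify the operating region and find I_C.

Assume active. Base-emitter loop: I_B = (V_BB − V_BE)/R_B = (7.2 − 0.7)/390 = 0.0167 mA.
I_C = β·I_B = 100×0.0167 = 1.67 mA.
V_CE = V_CC − I_C·R_C = 9.3 − 1.67×3.9 = 2.8 V > V_CE(sat), so the active-region assumption holds.

active; I_C ≈ 1.7 mA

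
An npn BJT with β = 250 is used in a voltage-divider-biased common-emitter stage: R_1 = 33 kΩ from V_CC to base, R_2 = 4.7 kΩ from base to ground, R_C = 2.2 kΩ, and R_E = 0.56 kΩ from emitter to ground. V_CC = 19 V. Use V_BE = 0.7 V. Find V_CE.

Thevenize the base divider: V_Th = V_CC·R_2/(R_1+R_2) = 19×4.7/37.7 = 2.37 V, R_Th = R_1‖R_2 = 4.11 kΩ.
Base-emitter loop: V_Th = I_B·R_Th + V_BE + (β+1)I_B·R_E, so I_B = (2.37 − 0.7) / (4.11 + 251×0.56) = 0.0115 mA.
I_C = β·I_B = 250×0.0115 = 2.88 mA, and I_E = (β+1)I_B = 2.9 mA.
V_CE = V_CC − I_C·R_C − I_E·R_E = 19 − 2.88×2.2 − 2.9×0.56 = 11 V.
V_CE = 11 V > 0.2 V confirms active-region operation.

V_CE ≈ 11 V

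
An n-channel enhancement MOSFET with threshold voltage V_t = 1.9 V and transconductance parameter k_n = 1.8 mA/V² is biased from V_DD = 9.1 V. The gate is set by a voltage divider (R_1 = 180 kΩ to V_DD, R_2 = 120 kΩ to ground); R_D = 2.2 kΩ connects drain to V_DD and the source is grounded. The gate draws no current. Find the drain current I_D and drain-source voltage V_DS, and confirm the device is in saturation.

V_G = V_DD·R_2/(R_1+R_2) = 9.1×120/300 = 3.64 V. With the source grounded, V_GS = V_G = 3.64 V.
Assume saturation: I_D = (k_n/2)(V_GS − V_t)² = (1.8/2)×(3.64 − 1.9)² = 0.9×1.74² = 2.72 mA.
V_DS = V_DD − I_D·R_D = 9.1 − 2.72×2.2 = 3.11 V.
Saturation requires V_DS ≥ V_GS − V_t = 1.74 V; 3.11 ≥ 1.74 ✓.

I_D ≈ 2.7 mA, V_DS ≈ 3.1 V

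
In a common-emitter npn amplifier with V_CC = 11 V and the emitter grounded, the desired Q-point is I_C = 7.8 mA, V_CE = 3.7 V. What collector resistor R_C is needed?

R_C ≈ 0.94 kΩ

Collector loop: V_CC = I_C·R_C + V_CE.
R_C = (V_CC − V_CE)/I_C = (11 − 3.7)/7.8 = 0.936 kΩ.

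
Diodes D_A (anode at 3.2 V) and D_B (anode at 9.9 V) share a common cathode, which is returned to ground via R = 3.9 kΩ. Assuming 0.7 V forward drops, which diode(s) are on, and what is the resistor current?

Only D_B conducts; I_R ≈ 2.4 mA

Assume both conduct. Then node N would need to be at both 3.2−0.7 = 2.5 V and 9.9−0.7 = 9.2 V, which is impossible.
Assume only D_B conducts: V_N = 9.9 − 0.7 = 9.2 V, so I_R = 9.2/3.9 = 2.36 mA.
Check D_A: its anode-to-cathode voltage is 3.2 − 9.2 = -6 V < 0.7 V, so it is off. The assumption is consistent.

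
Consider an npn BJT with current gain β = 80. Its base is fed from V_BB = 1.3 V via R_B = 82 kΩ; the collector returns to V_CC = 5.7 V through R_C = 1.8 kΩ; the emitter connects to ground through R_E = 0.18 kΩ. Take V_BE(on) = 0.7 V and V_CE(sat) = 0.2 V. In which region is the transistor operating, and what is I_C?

active; I_C ≈ 0.5 mA

Assume active. Base-emitter loop: I_B = (V_BB − V_BE)/(R_B + (β+1)R_E) = (1.3 − 0.7)/(82 + 81×0.18) = 0.00621 mA.
I_C = β·I_B = 80×0.00621 = 0.497 mA.
V_CE = V_CC − I_C·R_C − I_E·R_E = 5.7 − 0.497×1.8 − 0.503×0.18 = 4.71 V > V_CE(sat), so the active-region assumption holds.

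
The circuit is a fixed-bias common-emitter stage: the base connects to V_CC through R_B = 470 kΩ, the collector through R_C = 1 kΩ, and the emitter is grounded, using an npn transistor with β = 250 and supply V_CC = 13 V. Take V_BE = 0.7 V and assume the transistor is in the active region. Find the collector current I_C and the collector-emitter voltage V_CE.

Base loop: V_CC = I_B·R_B + V_BE, so I_B = (13 − 0.7)/470 kΩ = 0.0262 mA.
In the active region I_C = β·I_B = 250 × 0.0262 = 6.54 mA.
Collector loop: V_CE = V_CC − I_C·R_C = 13 − 6.54×1 = 6.46 V.
Since V_CE = 6.46 V > V_CE(sat) ≈ 0.2 V, the transistor is in the active region as assumed.

I_C ≈ 6.5 mA, V_CE ≈ 6.5 V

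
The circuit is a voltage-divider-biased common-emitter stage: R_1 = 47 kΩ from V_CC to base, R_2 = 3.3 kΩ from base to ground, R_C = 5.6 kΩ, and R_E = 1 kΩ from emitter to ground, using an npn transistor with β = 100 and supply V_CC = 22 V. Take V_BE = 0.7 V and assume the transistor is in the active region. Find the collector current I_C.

Thevenize the base divider: V_Th = V_CC·R_2/(R_1+R_2) = 22×3.3/50.3 = 1.44 V, R_Th = R_1‖R_2 = 3.08 kΩ.
Base-emitter loop: V_Th = I_B·R_Th + V_BE + (β+1)I_B·R_E, so I_B = (1.44 − 0.7) / (3.08 + 101×1) = 0.00714 mA.
I_C = β·I_B = 100×0.00714 = 0.714 mA, and I_E = (β+1)I_B = 0.721 mA.
V_CE = V_CC − I_C·R_C − I_E·R_E = 22 − 0.714×5.6 − 0.721×1 = 17.3 V.
V_CE = 17.3 V > 0.2 V confirms active-region operation.

I_C ≈ 0.71 mA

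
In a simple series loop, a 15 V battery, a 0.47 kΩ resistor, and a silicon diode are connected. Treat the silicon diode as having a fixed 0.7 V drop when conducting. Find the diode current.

KVL around the loop: 15 = V_D + I·R = 0.7 + I × 0.47 kΩ.
So I = (15 − 0.7) / 0.47 kΩ = 14.3 / 0.47 = 30.4 mA.

I ≈ 30 mA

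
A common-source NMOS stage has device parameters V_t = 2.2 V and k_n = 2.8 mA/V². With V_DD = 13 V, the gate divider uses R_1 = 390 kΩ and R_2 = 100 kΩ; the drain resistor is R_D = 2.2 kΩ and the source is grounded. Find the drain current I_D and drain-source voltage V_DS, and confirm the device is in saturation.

V_G = V_DD·R_2/(R_1+R_2) = 13×100/490 = 2.65 V. With the source grounded, V_GS = V_G = 2.65 V.
Assume saturation: I_D = (k_n/2)(V_GS − V_t)² = (2.8/2)×(2.65 − 2.2)² = 1.4×0.453² = 0.287 mA.
V_DS = V_DD − I_D·R_D = 13 − 0.287×2.2 = 12.4 V.
Saturation requires V_DS ≥ V_GS − V_t = 0.453 V; 12.4 ≥ 0.453 ✓.

I_D ≈ 0.29 mA, V_DS ≈ 12 V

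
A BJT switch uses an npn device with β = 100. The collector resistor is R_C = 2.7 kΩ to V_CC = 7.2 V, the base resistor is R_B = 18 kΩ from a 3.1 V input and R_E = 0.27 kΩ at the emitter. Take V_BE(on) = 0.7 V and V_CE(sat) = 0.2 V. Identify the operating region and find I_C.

saturation; I_C ≈ 2.3 mA

Assume active: I_B = (3.1 − 0.7)/(18 + 101×0.27) = 0.053 mA, I_C = β·I_B = 5.3 mA.
Then V_CE = 7.2 − 5.3×2.7 − 5.35×0.27 = -8.56 V < 0.2 V — the active assumption fails.
Re-solve with V_CE = 0.2 V. KCL at the emitter: V_E/R_E = (V_BB−0.7−V_E)/R_B + (V_CC−0.2−V_E)/R_C, giving V_E = 0.66 V.
I_C = (V_CC − 0.2 − V_E)/R_C = (7 − 0.66)/2.7 = 2.35 mA.
Check: I_B = (2.4 − 0.66)/18 = 0.0967 mA, and β·I_B = 9.67 mA > I_C, confirming saturation.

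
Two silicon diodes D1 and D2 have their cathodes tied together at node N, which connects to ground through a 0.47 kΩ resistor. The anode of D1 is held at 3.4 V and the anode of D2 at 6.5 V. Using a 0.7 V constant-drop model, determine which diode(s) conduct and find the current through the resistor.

Assume both conduct. Then node N would need to be at both 3.4−0.7 = 2.7 V and 6.5−0.7 = 5.8 V, which is impossible.
Assume only D2 conducts: V_N = 6.5 − 0.7 = 5.8 V, so I_R = 5.8/0.47 = 12.3 mA.
Check D1: its anode-to-cathode voltage is 3.4 − 5.8 = -2.4 V < 0.7 V, so it is off. The assumption is consistent.

Only D2 conducts; I_R ≈ 12 mA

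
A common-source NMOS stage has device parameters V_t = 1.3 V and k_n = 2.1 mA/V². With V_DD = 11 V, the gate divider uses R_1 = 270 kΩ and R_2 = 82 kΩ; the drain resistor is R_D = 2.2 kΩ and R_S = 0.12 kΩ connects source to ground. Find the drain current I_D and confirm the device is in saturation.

I_D ≈ 1.3 mA

V_G = V_DD·R_2/(R_1+R_2) = 11×82/352 = 2.56 V.
Assume saturation: I_D = (k_n/2)(V_GS − V_t)² with V_GS = V_G − I_D·R_S = 2.56 − 0.12·I_D.
Substituting gives 0.0151·I_D² − 1.32·I_D + 1.67 = 0, with roots I_D = 1.29 or 85.9 mA.
The root I_D = 85.9 mA gives V_GS = -7.74 V ≤ V_t, so take I_D = 1.29 mA.
Then V_GS = 2.41 V and V_DS = V_DD − I_D(R_D+R_S) = 11 − 1.29×2.32 = 8.01 V.
Saturation requires V_DS ≥ V_GS − V_t = 1.11 V; 8.01 ≥ 1.11 ✓.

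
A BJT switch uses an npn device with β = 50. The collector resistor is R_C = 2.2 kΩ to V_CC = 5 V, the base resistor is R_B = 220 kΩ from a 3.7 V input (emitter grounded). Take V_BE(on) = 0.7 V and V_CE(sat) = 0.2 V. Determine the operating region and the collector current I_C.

Assume active. Base-emitter loop: I_B = (V_BB − V_BE)/R_B = (3.7 − 0.7)/220 = 0.0136 mA.
I_C = β·I_B = 50×0.0136 = 0.682 mA.
V_CE = V_CC − I_C·R_C = 5 − 0.682×2.2 = 3.5 V > V_CE(sat), so the active-region assumption holds.

active; I_C ≈ 0.68 mA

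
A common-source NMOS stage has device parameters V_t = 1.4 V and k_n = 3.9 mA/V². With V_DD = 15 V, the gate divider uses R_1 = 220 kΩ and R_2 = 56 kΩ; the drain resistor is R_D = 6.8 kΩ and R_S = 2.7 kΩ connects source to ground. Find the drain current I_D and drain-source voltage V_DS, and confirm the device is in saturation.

I_D ≈ 0.43 mA, V_DS ≈ 11 V

V_G = V_DD·R_2/(R_1+R_2) = 15×56/276 = 3.04 V.
Assume saturation: I_D = (k_n/2)(V_GS − V_t)² with V_GS = V_G − I_D·R_S = 3.04 − 2.7·I_D.
Substituting gives 14.2·I_D² − 18.3·I_D + 5.27 = 0, with roots I_D = 0.434 or 0.854 mA.
The root I_D = 0.854 mA gives V_GS = 0.738 V ≤ V_t, so take I_D = 0.434 mA.
Then V_GS = 1.87 V and V_DS = V_DD − I_D(R_D+R_S) = 15 − 0.434×9.5 = 10.9 V.
Saturation requires V_DS ≥ V_GS − V_t = 0.472 V; 10.9 ≥ 0.472 ✓.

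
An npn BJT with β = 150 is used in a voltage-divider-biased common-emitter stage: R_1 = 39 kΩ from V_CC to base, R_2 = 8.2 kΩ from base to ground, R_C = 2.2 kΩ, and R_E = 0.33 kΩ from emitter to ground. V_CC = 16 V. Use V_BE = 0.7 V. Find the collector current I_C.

I_C ≈ 5.5 mA

Thevenize the base divider: V_Th = V_CC·R_2/(R_1+R_2) = 16×8.2/47.2 = 2.78 V, R_Th = R_1‖R_2 = 6.78 kΩ.
Base-emitter loop: V_Th = I_B·R_Th + V_BE + (β+1)I_B·R_E, so I_B = (2.78 − 0.7) / (6.78 + 151×0.33) = 0.0367 mA.
I_C = β·I_B = 150×0.0367 = 5.51 mA, and I_E = (β+1)I_B = 5.55 mA.
V_CE = V_CC − I_C·R_C − I_E·R_E = 16 − 5.51×2.2 − 5.55×0.33 = 2.05 V.
V_CE = 2.05 V > 0.2 V confirms active-region operation.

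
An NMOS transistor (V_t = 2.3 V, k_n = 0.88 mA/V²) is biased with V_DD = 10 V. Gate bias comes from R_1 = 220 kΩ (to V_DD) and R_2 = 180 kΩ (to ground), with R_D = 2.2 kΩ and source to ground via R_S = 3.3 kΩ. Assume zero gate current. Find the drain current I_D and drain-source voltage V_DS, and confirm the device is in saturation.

V_G = V_DD·R_2/(R_1+R_2) = 10×180/400 = 4.5 V.
Assume saturation: I_D = (k_n/2)(V_GS − V_t)² with V_GS = V_G − I_D·R_S = 4.5 − 3.3·I_D.
Substituting gives 4.79·I_D² − 7.39·I_D + 2.13 = 0, with roots I_D = 0.384 or 1.16 mA.
The root I_D = 1.16 mA gives V_GS = 0.677 V ≤ V_t, so take I_D = 0.384 mA.
Then V_GS = 3.23 V and V_DS = V_DD − I_D(R_D+R_S) = 10 − 0.384×5.5 = 7.89 V.
Saturation requires V_DS ≥ V_GS − V_t = 0.934 V; 7.89 ≥ 0.934 ✓.

I_D ≈ 0.38 mA, V_DS ≈ 7.9 V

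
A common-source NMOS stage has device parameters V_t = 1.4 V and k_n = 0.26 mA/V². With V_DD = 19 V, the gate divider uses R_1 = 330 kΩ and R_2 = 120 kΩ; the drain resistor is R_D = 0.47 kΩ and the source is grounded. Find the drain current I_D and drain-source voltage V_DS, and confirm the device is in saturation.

I_D ≈ 1.7 mA, V_DS ≈ 18 V

V_G = V_DD·R_2/(R_1+R_2) = 19×120/450 = 5.07 V. With the source grounded, V_GS = V_G = 5.07 V.
Assume saturation: I_D = (k_n/2)(V_GS − V_t)² = (0.26/2)×(5.07 − 1.4)² = 0.13×3.67² = 1.75 mA.
V_DS = V_DD − I_D·R_D = 19 − 1.75×0.47 = 18.2 V.
Saturation requires V_DS ≥ V_GS − V_t = 3.67 V; 18.2 ≥ 3.67 ✓.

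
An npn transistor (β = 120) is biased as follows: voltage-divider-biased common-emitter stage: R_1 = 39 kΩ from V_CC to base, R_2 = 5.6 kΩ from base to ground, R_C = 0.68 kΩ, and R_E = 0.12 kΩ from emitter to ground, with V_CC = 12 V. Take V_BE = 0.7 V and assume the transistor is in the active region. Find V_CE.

Thevenize the base divider: V_Th = V_CC·R_2/(R_1+R_2) = 12×5.6/44.6 = 1.51 V, R_Th = R_1‖R_2 = 4.9 kΩ.
Base-emitter loop: V_Th = I_B·R_Th + V_BE + (β+1)I_B·R_E, so I_B = (1.51 − 0.7) / (4.9 + 121×0.12) = 0.0415 mA.
I_C = β·I_B = 120×0.0415 = 4.99 mA, and I_E = (β+1)I_B = 5.03 mA.
V_CE = V_CC − I_C·R_C − I_E·R_E = 12 − 4.99×0.68 − 5.03×0.12 = 8.01 V.
V_CE = 8.01 V > 0.2 V confirms active-region operation.

V_CE ≈ 8 V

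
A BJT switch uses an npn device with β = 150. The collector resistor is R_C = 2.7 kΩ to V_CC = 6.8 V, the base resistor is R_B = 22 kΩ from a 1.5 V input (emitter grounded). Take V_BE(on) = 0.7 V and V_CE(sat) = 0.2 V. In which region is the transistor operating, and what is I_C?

saturation; I_C ≈ 2.4 mA

Assume active: I_B = (1.5 − 0.7)/22 = 0.0364 mA, giving I_C = β·I_B = 5.45 mA.
But then V_CE = 6.8 − 5.45×2.7 = -7.93 V < V_CE(sat) = 0.2 V — impossible in the active region.
So the transistor is saturated. With V_CE = 0.2 V, I_C = (V_CC − 0.2)/R_C = 6.6/2.7 = 2.44 mA.
Check: β·I_B = 5.45 mA > I_C = 2.44 mA, confirming saturation.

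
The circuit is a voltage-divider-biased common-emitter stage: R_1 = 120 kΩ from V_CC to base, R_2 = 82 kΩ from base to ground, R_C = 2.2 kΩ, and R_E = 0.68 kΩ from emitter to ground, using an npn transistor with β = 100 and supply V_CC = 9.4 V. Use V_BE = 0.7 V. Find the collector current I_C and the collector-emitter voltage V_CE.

Thevenize the base divider: V_Th = V_CC·R_2/(R_1+R_2) = 9.4×82/202 = 3.82 V, R_Th = R_1‖R_2 = 48.7 kΩ.
Base-emitter loop: V_Th = I_B·R_Th + V_BE + (β+1)I_B·R_E, so I_B = (3.82 − 0.7) / (48.7 + 101×0.68) = 0.0265 mA.
I_C = β·I_B = 100×0.0265 = 2.65 mA, and I_E = (β+1)I_B = 2.68 mA.
V_CE = V_CC − I_C·R_C − I_E·R_E = 9.4 − 2.65×2.2 − 2.68×0.68 = 1.74 V.
V_CE = 1.74 V > 0.2 V confirms active-region operation.

I_C ≈ 2.7 mA, V_CE ≈ 1.7 V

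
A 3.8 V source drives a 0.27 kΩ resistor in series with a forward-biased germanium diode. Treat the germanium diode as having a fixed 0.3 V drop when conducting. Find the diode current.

KVL around the loop: 3.8 = V_D + I·R = 0.3 + I × 0.27 kΩ.
So I = (3.8 − 0.3) / 0.27 kΩ = 3.5 / 0.27 = 13 mA.

I ≈ 13 mA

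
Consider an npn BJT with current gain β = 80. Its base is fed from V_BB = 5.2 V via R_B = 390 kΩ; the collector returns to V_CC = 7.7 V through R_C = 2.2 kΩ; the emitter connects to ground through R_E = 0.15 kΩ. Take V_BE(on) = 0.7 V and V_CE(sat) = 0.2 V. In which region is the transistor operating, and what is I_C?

Assume active. Base-emitter loop: I_B = (V_BB − V_BE)/(R_B + (β+1)R_E) = (5.2 − 0.7)/(390 + 81×0.15) = 0.0112 mA.
I_C = β·I_B = 80×0.0112 = 0.895 mA.
V_CE = V_CC − I_C·R_C − I_E·R_E = 7.7 − 0.895×2.2 − 0.906×0.15 = 5.59 V > V_CE(sat), so the active-region assumption holds.

active; I_C ≈ 0.9 mA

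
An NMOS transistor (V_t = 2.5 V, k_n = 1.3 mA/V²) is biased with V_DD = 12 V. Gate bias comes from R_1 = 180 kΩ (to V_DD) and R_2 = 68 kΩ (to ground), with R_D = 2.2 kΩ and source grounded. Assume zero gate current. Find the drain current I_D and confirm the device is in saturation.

V_G = V_DD·R_2/(R_1+R_2) = 12×68/248 = 3.29 V. With the source grounded, V_GS = V_G = 3.29 V.
Assume saturation: I_D = (k_n/2)(V_GS − V_t)² = (1.3/2)×(3.29 − 2.5)² = 0.65×0.79² = 0.406 mA.
V_DS = V_DD − I_D·R_D = 12 − 0.406×2.2 = 11.1 V.
Saturation requires V_DS ≥ V_GS − V_t = 0.79 V; 11.1 ≥ 0.79 ✓.

I_D ≈ 0.41 mA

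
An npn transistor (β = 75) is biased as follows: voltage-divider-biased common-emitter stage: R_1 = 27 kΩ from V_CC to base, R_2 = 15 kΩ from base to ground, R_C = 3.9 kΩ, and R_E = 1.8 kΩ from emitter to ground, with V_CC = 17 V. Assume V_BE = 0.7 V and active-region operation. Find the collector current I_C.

I_C ≈ 2.8 mA

Thevenize the base divider: V_Th = V_CC·R_2/(R_1+R_2) = 17×15/42 = 6.07 V, R_Th = R_1‖R_2 = 9.64 kΩ.
Base-emitter loop: V_Th = I_B·R_Th + V_BE + (β+1)I_B·R_E, so I_B = (6.07 − 0.7) / (9.64 + 76×1.8) = 0.0367 mA.
I_C = β·I_B = 75×0.0367 = 2.75 mA, and I_E = (β+1)I_B = 2.79 mA.
V_CE = V_CC − I_C·R_C − I_E·R_E = 17 − 2.75×3.9 − 2.79×1.8 = 1.25 V.
V_CE = 1.25 V > 0.2 V confirms active-region operation.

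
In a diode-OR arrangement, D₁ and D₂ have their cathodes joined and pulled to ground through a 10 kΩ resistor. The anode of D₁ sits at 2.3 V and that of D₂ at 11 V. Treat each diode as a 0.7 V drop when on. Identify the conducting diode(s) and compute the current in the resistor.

Only D₂ conducts; I_R ≈ 1 mA

Assume both conduct. Then node N would need to be at both 2.3−0.7 = 1.6 V and 11−0.7 = 10.3 V, which is impossible.
Assume only D₂ conducts: V_N = 11 − 0.7 = 10.3 V, so I_R = 10.3/10 = 1.03 mA.
Check D₁: its anode-to-cathode voltage is 2.3 − 10.3 = -8 V < 0.7 V, so it is off. The assumption is consistent.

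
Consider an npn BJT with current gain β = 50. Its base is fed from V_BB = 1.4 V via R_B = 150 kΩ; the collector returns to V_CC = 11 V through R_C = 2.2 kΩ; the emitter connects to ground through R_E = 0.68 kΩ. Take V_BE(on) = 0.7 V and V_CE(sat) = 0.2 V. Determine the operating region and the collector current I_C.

Assume active. Base-emitter loop: I_B = (V_BB − V_BE)/(R_B + (β+1)R_E) = (1.4 − 0.7)/(150 + 51×0.68) = 0.00379 mA.
I_C = β·I_B = 50×0.00379 = 0.19 mA.
V_CE = V_CC − I_C·R_C − I_E·R_E = 11 − 0.19×2.2 − 0.193×0.68 = 10.5 V > V_CE(sat), so the active-region assumption holds.

active; I_C ≈ 0.19 mA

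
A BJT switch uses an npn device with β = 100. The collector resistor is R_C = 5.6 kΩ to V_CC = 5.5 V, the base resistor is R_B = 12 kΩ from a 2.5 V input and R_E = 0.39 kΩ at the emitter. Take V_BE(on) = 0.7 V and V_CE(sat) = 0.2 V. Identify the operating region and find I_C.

Assume active: I_B = (2.5 − 0.7)/(12 + 101×0.39) = 0.035 mA, I_C = β·I_B = 3.5 mA.
Then V_CE = 5.5 − 3.5×5.6 − 3.54×0.39 = -15.5 V < 0.2 V — the active assumption fails.
Re-solve with V_CE = 0.2 V. KCL at the emitter: V_E/R_E = (V_BB−0.7−V_E)/R_B + (V_CC−0.2−V_E)/R_C, giving V_E = 0.388 V.
I_C = (V_CC − 0.2 − V_E)/R_C = (5.3 − 0.388)/5.6 = 0.877 mA.
Check: I_B = (1.8 − 0.388)/12 = 0.118 mA, and β·I_B = 11.8 mA > I_C, confirming saturation.

saturation; I_C ≈ 0.88 mA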